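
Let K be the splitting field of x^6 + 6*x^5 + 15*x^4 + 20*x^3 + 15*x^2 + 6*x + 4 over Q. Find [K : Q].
6

The degree of the splitting field over Q equals the order of the Galois group, so first determine the group. The polynomial f is an irreducible sextic over Q, so G = Gal(f/Q) is one of the 16 transitive subgroups 6T1, ..., 6T16 of S_6. The discriminant of f is -11337408, which is not a perfect square, so G is not contained in A_6. The transitive groups of degree 6 not contained in A_6 are: C_6 (6T1, order 6), S_3 (6T2, order 6), D_6 (6T3, order 12), C_3 x S_3 (6T5, order 18), A_4 x C_2 (6T6, order 24), S_4 (6T8, order 24), S_3 x S_3 (6T9, order 36), S_4 x C_2 (6T11, order 48), (S_3 x S_3) : C_2 (6T13, order 72), PGL(2,5) (6T14, order 120), S_6 (6T16, order 720). By Dedekind's theorem, for a prime p not dividing disc(f) the degrees of the irreducible factors of f mod p form the cycle type of an element of G. Factoring f modulo the 23 such primes p <= 97 (skipping 2, 3, which divide the discriminant), each new pattern first appears at: mod 5: f = (x^2 + x + 2)(x^2 + 2x + 3)(x^2 + 3x + 4), pattern 2+2+2; mod 7: f = (x^3 + 3x^2 + 3x + 3)(x^3 + 3x^2 + 3x + 6), pattern 3+3; mod 61: f = (x + 4)(x + 20)(x + 23)(x + 40)(x + 43)(x + 59), pattern 1+1+1+1+1+1. No other pattern occurs in this range, so the set of observed cycle types is {2+2+2, 3+3, 1+1+1+1+1+1}. The candidates containing elements of all these cycle types are C_6 (6T1) of order 6, S_3 (6T2) of order 6, D_6 (6T3) of order 12, C_3 x S_3 (6T5) of order 18, A_4 x C_2 (6T6) of order 24, S_4 (6T8) of order 24, S_3 x S_3 (6T9) of order 36, S_4 x C_2 (6T11) of order 48, (S_3 x S_3) : C_2 (6T13) of order 72, PGL(2,5) (6T14) of order 120, S_6 (6T16) of order 720; the others are excluded. The observed types are precisely the cycle types that occur in S_3 (6T2). Each of the other remaining candidates has further cycle types, and by the Chebotarev density theorem the matching factorization patterns would occur for a proportion of primes equal to their share of the group: C_6 (6T1) additionally contains elements of type 6 (2 of its 6 elements, about 33% of primes); D_6 (6T3) additionally contains elements of type 6, 2+2+1+1 (5 of its 12 elements, about 42% of primes); C_3 x S_3 (6T5) additionally contains elements of type 6, 3+1+1+1 (10 of its 18 elements, about 56% of primes); A_4 x C_2 (6T6) additionally contains elements of type 6, 2+2+1+1, 2+1+1+1+1 (14 of its 24 elements, about 58% of primes); S_4 (6T8) additionally contains elements of type 4+1+1, 2+2+1+1 (9 of its 24 elements, about 38% of primes); S_3 x S_3 (6T9) additionally contains elements of type 6, 3+1+1+1, 2+2+1+1 (25 of its 36 elements, about 69% of primes); S_4 x C_2 (6T11) additionally contains elements of type 6, 4+2, 4+1+1, 2+2+1+1, 2+1+1+1+1 (32 of its 48 elements, about 67% of primes); (S_3 x S_3) : C_2 (6T13) additionally contains elements of type 6, 4+2, 3+2+1, 3+1+1+1, 2+2+1+1, 2+1+1+1+1 (61 of its 72 elements, about 85% of primes); PGL(2,5) (6T14) additionally contains elements of type 6, 5+1, 4+1+1, 2+2+1+1 (89 of its 120 elements, about 74% of primes); S_6 (6T16) additionally contains elements of type 6, 5+1, 4+2, 4+1+1, 3+2+1, 3+1+1+1, 2+2+1+1, 2+1+1+1+1 (664 of its 720 elements, about 92% of primes). None of the 23 primes tested shows any such pattern (for each of these groups the chance of that is below 10^-4), which rules them out. Hence G = S_3 (6T2), of order 6. The Galois group S_3 (6T2) has order 6, so the splitting field has degree 6 over Q.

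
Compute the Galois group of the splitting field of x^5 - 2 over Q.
The polynomial f is an irreducible quintic over Q, so G = Gal(f/Q) is a transitive subgroup of S_5: one of C_5 (5T1, order 5), D_5 (5T2, order 10), F_20 (5T3, order 20), A_5 (5T4, order 60) or S_5 (5T5, order 120). The discriminant of f is 50000, which is not a perfect square, so G is not contained in A_5. The transitive groups of degree 5 not contained in A_5 are: F_20 (5T3, order 20), S_5 (5T5, order 120). By Dedekind's theorem, for a prime p not dividing disc(f) the degrees of the irreducible factors of f mod p form the cycle type of an element of G. Factoring f modulo the 18 such primes p <= 71 (skipping 2, 5, which divide the discriminant), each new pattern first appears at: mod 3: f = (x + 1)(x^4 + 2x^3 + x^2 + 2x + 1), pattern 4+1; mod 11: f = (x^5 + 9), pattern 5; mod 19: f = (x + 4)(x^2 + 16x + 16)(x^2 + 18x + 16), pattern 2+2+1. No other pattern occurs in this range, so the set of observed cycle types is {4+1, 5, 2+2+1}. The candidates containing elements of all these cycle types are F_20 (5T3) of order 20, S_5 (5T5) of order 120; the others are excluded. The observed types are precisely the cycle types that occur in F_20 (5T3) (apart from the identity). Each of the other remaining candidates has further cycle types, and by the Chebotarev density theorem the matching factorization patterns would occur for a proportion of primes equal to their share of the group: S_5 (5T5) additionally contains elements of type 3+2, 3+1+1, 2+1+1+1 (50 of its 120 elements, about 42% of primes). None of the 18 primes tested shows any such pattern (for each of these groups the chance of that is below 10^-4), which rules them out. Hence G = F_20 (5T3), of order 20.

5T3: F_20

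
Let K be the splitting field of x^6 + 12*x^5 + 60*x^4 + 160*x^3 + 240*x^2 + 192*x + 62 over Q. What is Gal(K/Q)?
The polynomial f is an irreducible sextic over Q, so G = Gal(f/Q) is one of the 16 transitive subgroups 6T1, ..., 6T16 of S_6. The discriminant of f is 1492992, which is not a perfect square, so G is not contained in A_6. The transitive groups of degree 6 not contained in A_6 are: C_6 (6T1, order 6), S_3 (6T2, order 6), D_6 (6T3, order 12), C_3 x S_3 (6T5, order 18), A_4 x C_2 (6T6, order 24), S_4 (6T8, order 24), S_3 x S_3 (6T9, order 36), S_4 x C_2 (6T11, order 48), (S_3 x S_3) : C_2 (6T13, order 72), PGL(2,5) (6T14, order 120), S_6 (6T16, order 720). By Dedekind's theorem, for a prime p not dividing disc(f) the degrees of the irreducible factors of f mod p form the cycle type of an element of G. Factoring f modulo the 79 such primes p <= 419 (skipping 2, 3, which divide the discriminant), each new pattern first appears at: mod 5: f = (x^2 + 3)(x^2 + 3x + 4)(x^2 + 4x + 1), pattern 2+2+2; mod 7: f = (x^3 + 6x^2 + 5x + 4)(x^3 + 6x^2 + 5x + 5), pattern 3+3; mod 13: f = (x^6 + 12x^5 + 8x^4 + 4x^3 + 6x^2 + 10x + 10), pattern 6; mod 17: f = (x + 7)(x + 14)(x^2 + 9x + 5)(x^2 + 16x + 2), pattern 2+2+1+1; mod 31: f = (x)(x + 4)(x + 12)(x + 14)(x + 21)(x + 23), pattern 1+1+1+1+1+1. No other pattern occurs in this range, so the set of observed cycle types is {2+2+2, 3+3, 6, 2+2+1+1, 1+1+1+1+1+1}. The candidates containing elements of all these cycle types are D_6 (6T3) of order 12, A_4 x C_2 (6T6) of order 24, S_3 x S_3 (6T9) of order 36, S_4 x C_2 (6T11) of order 48, (S_3 x S_3) : C_2 (6T13) of order 72, PGL(2,5) (6T14) of order 120, S_6 (6T16) of order 720; the others are excluded. The observed types are precisely the cycle types that occur in D_6 (6T3). Each of the other remaining candidates has further cycle types, and by the Chebotarev density theorem the matching factorization patterns would occur for a proportion of primes equal to their share of the group: A_4 x C_2 (6T6) additionally contains elements of type 2+1+1+1+1 (3 of its 24 elements, about 12% of primes); S_3 x S_3 (6T9) additionally contains elements of type 3+1+1+1 (4 of its 36 elements, about 11% of primes); S_4 x C_2 (6T11) additionally contains elements of type 4+2, 4+1+1, 2+1+1+1+1 (15 of its 48 elements, about 31% of primes); (S_3 x S_3) : C_2 (6T13) additionally contains elements of type 4+2, 3+2+1, 3+1+1+1, 2+1+1+1+1 (40 of its 72 elements, about 56% of primes); PGL(2,5) (6T14) additionally contains elements of type 5+1, 4+1+1 (54 of its 120 elements, about 45% of primes); S_6 (6T16) additionally contains elements of type 5+1, 4+2, 4+1+1, 3+2+1, 3+1+1+1, 2+1+1+1+1 (499 of its 720 elements, about 69% of primes). None of the 79 primes tested shows any such pattern (for each of these groups the chance of that is below 10^-4), which rules them out. Hence G = D_6 (6T3), of order 12.

D_6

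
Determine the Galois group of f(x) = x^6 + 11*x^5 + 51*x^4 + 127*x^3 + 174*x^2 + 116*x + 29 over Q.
The polynomial f is an irreducible sextic over Q, so G = Gal(f/Q) is one of the 16 transitive subgroups 6T1, ..., 6T16 of S_6. The discriminant of f is 525625 = 725^2, a perfect square, so G is contained in A_6. The transitive groups of degree 6 contained in A_6 are: A_4 (6T4, order 12), S_4 (6T7, order 24), (C_3 x C_3) : C_4 (6T10, order 36), PSL(2,5) (6T12, order 60), A_6 (6T15, order 360). By Dedekind's theorem, for a prime p not dividing disc(f) the degrees of the irreducible factors of f mod p form the cycle type of an element of G. Factoring f modulo the 19 such primes p <= 73 (skipping 5, 29, which divide the discriminant), each new pattern first appears at: mod 2: f = (x^2 + x + 1)(x^4 + x + 1), pattern 4+2; mod 11: f = (x^3 + 2x^2 + 4x + 2)(x^3 + 9x^2 + 7x + 9), pattern 3+3; mod 19: f = (x + 9)(x + 10)(x^2 + 1)(x^2 + 11x + 17), pattern 2+2+1+1; mod 61: f = (x + 21)(x + 28)(x + 35)(x^3 + 49x^2 + 37x + 49), pattern 3+1+1+1. No other pattern occurs in this range, so the set of observed cycle types is {4+2, 3+3, 2+2+1+1, 3+1+1+1}. The candidates containing elements of all these cycle types are (C_3 x C_3) : C_4 (6T10) of order 36, A_6 (6T15) of order 360; the others are excluded. The observed types are precisely the cycle types that occur in (C_3 x C_3) : C_4 (6T10) (apart from the identity). Each of the other remaining candidates has further cycle types, and by the Chebotarev density theorem the matching factorization patterns would occur for a proportion of primes equal to their share of the group: A_6 (6T15) additionally contains elements of type 5+1 (144 of its 360 elements, about 40% of primes). None of the 19 primes tested shows any such pattern (for each of these groups the chance of that is below 10^-4), which rules them out. Hence G = (C_3 x C_3) : C_4 (6T10), of order 36.

(C_3 x C_3) : C_4 (order 36)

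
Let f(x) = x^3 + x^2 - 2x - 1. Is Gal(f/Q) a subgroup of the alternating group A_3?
Yes

The polynomial is irreducible of degree 3 over Q. Its discriminant is 49 = 7^2, a perfect square. A Galois group lies in the alternating group exactly when the discriminant is a square in Q, so the Galois group (C_3) is contained in A_3.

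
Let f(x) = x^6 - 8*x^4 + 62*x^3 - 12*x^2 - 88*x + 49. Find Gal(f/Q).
S_4 x C_2

The polynomial f is an irreducible sextic over Q, so G = Gal(f/Q) is one of the 16 transitive subgroups 6T1, ..., 6T16 of S_6. The discriminant of f is -905333959757824, which is not a perfect square, so G is not contained in A_6. The transitive groups of degree 6 not contained in A_6 are: C_6 (6T1, order 6), S_3 (6T2, order 6), D_6 (6T3, order 12), C_3 x S_3 (6T5, order 18), A_4 x C_2 (6T6, order 24), S_4 (6T8, order 24), S_3 x S_3 (6T9, order 36), S_4 x C_2 (6T11, order 48), (S_3 x S_3) : C_2 (6T13, order 72), PGL(2,5) (6T14, order 120), S_6 (6T16, order 720). By Dedekind's theorem, for a prime p not dividing disc(f) the degrees of the irreducible factors of f mod p form the cycle type of an element of G. Factoring f modulo the 67 such primes p <= 347 (skipping 2, 229, which divide the discriminant), each new pattern first appears at: mod 3: f = (x^6 + x^4 + 2x^3 + 2x + 1), pattern 6; mod 5: f = (x^3 + x^2 + 3x + 1)(x^3 + 4x^2 + 4), pattern 3+3; mod 7: f = (x)(x + 1)(x^4 + 6x^3 + 6x + 3), pattern 4+1+1; mod 13: f = (x^2 + 3x + 6)(x^4 + 10x^3 + 8x^2 + 4x + 6), pattern 4+2; mod 23: f = (x^2 + 2x + 9)(x^2 + 22x + 1)(x^2 + 22x + 8), pattern 2+2+2; mod 29: f = (x + 4)(x + 22)(x^2 + 14x + 5)(x^2 + 18x + 4), pattern 2+2+1+1; mod 193: f = (x + 24)(x + 48)(x + 94)(x + 111)(x + 146)(x + 156), pattern 1+1+1+1+1+1; mod 347: f = (x + 3)(x + 15)(x + 201)(x + 291)(x^2 + 184x + 115), pattern 2+1+1+1+1. No other pattern occurs in this range, so the set of observed cycle types is {6, 3+3, 4+1+1, 4+2, 2+2+2, 2+2+1+1, 1+1+1+1+1+1, 2+1+1+1+1}. The candidates containing elements of all these cycle types are S_4 x C_2 (6T11) of order 48, S_6 (6T16) of order 720; the others are excluded. The observed types are precisely the cycle types that occur in S_4 x C_2 (6T11). Each of the other remaining candidates has further cycle types, and by the Chebotarev density theorem the matching factorization patterns would occur for a proportion of primes equal to their share of the group: S_6 (6T16) additionally contains elements of type 5+1, 3+2+1, 3+1+1+1 (304 of its 720 elements, about 42% of primes). None of the 67 primes tested shows any such pattern (for each of these groups the chance of that is below 10^-4), which rules them out. Hence G = S_4 x C_2 (6T11), of order 48.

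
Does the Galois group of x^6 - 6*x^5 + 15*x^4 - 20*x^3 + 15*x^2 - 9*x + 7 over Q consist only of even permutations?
The polynomial is irreducible of degree 6 over Q. Its discriminant is -9059283, which is not a perfect square. A Galois group lies in the alternating group exactly when the discriminant is a square in Q, so the Galois group ((S_3 x S_3) : C_2) is not contained in A_6.

No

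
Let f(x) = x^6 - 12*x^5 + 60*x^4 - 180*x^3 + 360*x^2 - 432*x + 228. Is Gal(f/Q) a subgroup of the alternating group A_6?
The polynomial is irreducible of degree 6 over Q. Its discriminant is 660451885056, which is not a perfect square. A Galois group lies in the alternating group exactly when the discriminant is a square in Q, so the Galois group (S_3 x S_3) is not contained in A_6.

No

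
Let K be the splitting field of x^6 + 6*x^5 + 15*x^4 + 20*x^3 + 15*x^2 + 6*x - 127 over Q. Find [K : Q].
12

The degree of the splitting field over Q equals the order of the Galois group, so first determine the group. The polynomial f is an irreducible sextic over Q, so G = Gal(f/Q) is one of the 16 transitive subgroups 6T1, ..., 6T16 of S_6. The discriminant of f is 1603087953297408, which is not a perfect square, so G is not contained in A_6. The transitive groups of degree 6 not contained in A_6 are: C_6 (6T1, order 6), S_3 (6T2, order 6), D_6 (6T3, order 12), C_3 x S_3 (6T5, order 18), A_4 x C_2 (6T6, order 24), S_4 (6T8, order 24), S_3 x S_3 (6T9, order 36), S_4 x C_2 (6T11, order 48), (S_3 x S_3) : C_2 (6T13, order 72), PGL(2,5) (6T14, order 120), S_6 (6T16, order 720). By Dedekind's theorem, for a prime p not dividing disc(f) the degrees of the irreducible factors of f mod p form the cycle type of an element of G. Factoring f modulo the 79 such primes p <= 419 (skipping 2, 3, which divide the discriminant), each new pattern first appears at: mod 5: f = (x^2 + 2)(x^2 + 2x + 4)(x^2 + 4x + 1), pattern 2+2+2; mod 7: f = (x^3 + 3x^2 + 3x + 4)(x^3 + 3x^2 + 3x + 5), pattern 3+3; mod 13: f = (x^6 + 6x^5 + 2x^4 + 7x^3 + 2x^2 + 6x + 3), pattern 6; mod 17: f = (x + 8)(x + 11)(x^2 + 9x + 6)(x^2 + 12x + 9), pattern 2+2+1+1; mod 31: f = (x + 5)(x + 8)(x + 12)(x + 21)(x + 25)(x + 28), pattern 1+1+1+1+1+1. No other pattern occurs in this range, so the set of observed cycle types is {2+2+2, 3+3, 6, 2+2+1+1, 1+1+1+1+1+1}. The candidates containing elements of all these cycle types are D_6 (6T3) of order 12, A_4 x C_2 (6T6) of order 24, S_3 x S_3 (6T9) of order 36, S_4 x C_2 (6T11) of order 48, (S_3 x S_3) : C_2 (6T13) of order 72, PGL(2,5) (6T14) of order 120, S_6 (6T16) of order 720; the others are excluded. The observed types are precisely the cycle types that occur in D_6 (6T3). Each of the other remaining candidates has further cycle types, and by the Chebotarev density theorem the matching factorization patterns would occur for a proportion of primes equal to their share of the group: A_4 x C_2 (6T6) additionally contains elements of type 2+1+1+1+1 (3 of its 24 elements, about 12% of primes); S_3 x S_3 (6T9) additionally contains elements of type 3+1+1+1 (4 of its 36 elements, about 11% of primes); S_4 x C_2 (6T11) additionally contains elements of type 4+2, 4+1+1, 2+1+1+1+1 (15 of its 48 elements, about 31% of primes); (S_3 x S_3) : C_2 (6T13) additionally contains elements of type 4+2, 3+2+1, 3+1+1+1, 2+1+1+1+1 (40 of its 72 elements, about 56% of primes); PGL(2,5) (6T14) additionally contains elements of type 5+1, 4+1+1 (54 of its 120 elements, about 45% of primes); S_6 (6T16) additionally contains elements of type 5+1, 4+2, 4+1+1, 3+2+1, 3+1+1+1, 2+1+1+1+1 (499 of its 720 elements, about 69% of primes). None of the 79 primes tested shows any such pattern (for each of these groups the chance of that is below 10^-4), which rules them out. Hence G = D_6 (6T3), of order 12. The Galois group D_6 (6T3) has order 12, so the splitting field has degree 12 over Q.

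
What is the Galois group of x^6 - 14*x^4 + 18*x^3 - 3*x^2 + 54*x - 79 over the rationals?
S_4 (also written S4+)

The polynomial f is an irreducible sextic over Q, so G = Gal(f/Q) is one of the 16 transitive subgroups 6T1, ..., 6T16 of S_6. The discriminant of f is 436825821184 = 660928^2, a perfect square, so G is contained in A_6. The transitive groups of degree 6 contained in A_6 are: A_4 (6T4, order 12), S_4 (6T7, order 24), (C_3 x C_3) : C_4 (6T10, order 36), PSL(2,5) (6T12, order 60), A_6 (6T15, order 360). By Dedekind's theorem, for a prime p not dividing disc(f) the degrees of the irreducible factors of f mod p form the cycle type of an element of G. Factoring f modulo the 79 such primes p <= 419 (skipping 2, 23, which divide the discriminant), each new pattern first appears at: mod 3: f = (x^3 + x^2 + x + 2)(x^3 + 2x^2 + x + 1), pattern 3+3; mod 5: f = (x^2 + 4x + 2)(x^4 + x^3 + x + 3), pattern 4+2; mod 19: f = (x + 3)(x + 9)(x^2 + 11x + 4)(x^2 + 15x + 10), pattern 2+2+1+1; mod 223: f = (x + 47)(x + 79)(x + 92)(x + 110)(x + 144)(x + 197), pattern 1+1+1+1+1+1. No other pattern occurs in this range, so the set of observed cycle types is {3+3, 4+2, 2+2+1+1, 1+1+1+1+1+1}. The candidates containing elements of all these cycle types are S_4 (6T7) of order 24, (C_3 x C_3) : C_4 (6T10) of order 36, A_6 (6T15) of order 360; the others are excluded. The observed types are precisely the cycle types that occur in S_4 (6T7). Each of the other remaining candidates has further cycle types, and by the Chebotarev density theorem the matching factorization patterns would occur for a proportion of primes equal to their share of the group: (C_3 x C_3) : C_4 (6T10) additionally contains elements of type 3+1+1+1 (4 of its 36 elements, about 11% of primes); A_6 (6T15) additionally contains elements of type 5+1, 3+1+1+1 (184 of its 360 elements, about 51% of primes). None of the 79 primes tested shows any such pattern (for each of these groups the chance of that is below 10^-4), which rules them out. Hence G = S_4 (6T7), of order 24.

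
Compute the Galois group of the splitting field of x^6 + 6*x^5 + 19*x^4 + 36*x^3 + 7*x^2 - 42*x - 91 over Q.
A_4

The polynomial f is an irreducible sextic over Q, so G = Gal(f/Q) is one of the 16 transitive subgroups 6T1, ..., 6T16 of S_6. The discriminant of f is 164995463643136 = 12845056^2, a perfect square, so G is contained in A_6. The transitive groups of degree 6 contained in A_6 are: A_4 (6T4, order 12), S_4 (6T7, order 24), (C_3 x C_3) : C_4 (6T10, order 36), PSL(2,5) (6T12, order 60), A_6 (6T15, order 360). By Dedekind's theorem, for a prime p not dividing disc(f) the degrees of the irreducible factors of f mod p form the cycle type of an element of G. Factoring f modulo the 33 such primes p <= 149 (skipping 2, 7, which divide the discriminant), each new pattern first appears at: mod 3: f = (x^3 + 2x + 1)(x^3 + 2x + 2), pattern 3+3; mod 13: f = (x)(x + 2)(x^2 + 2x + 8)(x^2 + 2x + 12), pattern 2+2+1+1. No other pattern occurs in this range, so the set of observed cycle types is {3+3, 2+2+1+1}. The candidates containing elements of all these cycle types are A_4 (6T4) of order 12, S_4 (6T7) of order 24, (C_3 x C_3) : C_4 (6T10) of order 36, PSL(2,5) (6T12) of order 60, A_6 (6T15) of order 360; the others are excluded. The observed types are precisely the cycle types that occur in A_4 (6T4) (apart from the identity). Each of the other remaining candidates has further cycle types, and by the Chebotarev density theorem the matching factorization patterns would occur for a proportion of primes equal to their share of the group: S_4 (6T7) additionally contains elements of type 4+2 (6 of its 24 elements, about 25% of primes); (C_3 x C_3) : C_4 (6T10) additionally contains elements of type 4+2, 3+1+1+1 (22 of its 36 elements, about 61% of primes); PSL(2,5) (6T12) additionally contains elements of type 5+1 (24 of its 60 elements, about 40% of primes); A_6 (6T15) additionally contains elements of type 5+1, 4+2, 3+1+1+1 (274 of its 360 elements, about 76% of primes). None of the 33 primes tested shows any such pattern (for each of these groups the chance of that is below 10^-4), which rules them out. Hence G = A_4 (6T4), of order 12.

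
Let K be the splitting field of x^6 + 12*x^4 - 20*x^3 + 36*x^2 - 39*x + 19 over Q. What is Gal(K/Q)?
The polynomial f is an irreducible sextic over Q, so G = Gal(f/Q) is one of the 16 transitive subgroups 6T1, ..., 6T16 of S_6. The discriminant of f is -3776187506283, which is not a perfect square, so G is not contained in A_6. The transitive groups of degree 6 not contained in A_6 are: C_6 (6T1, order 6), S_3 (6T2, order 6), D_6 (6T3, order 12), C_3 x S_3 (6T5, order 18), A_4 x C_2 (6T6, order 24), S_4 (6T8, order 24), S_3 x S_3 (6T9, order 36), S_4 x C_2 (6T11, order 48), (S_3 x S_3) : C_2 (6T13, order 72), PGL(2,5) (6T14, order 120), S_6 (6T16, order 720). By Dedekind's theorem, for a prime p not dividing disc(f) the degrees of the irreducible factors of f mod p form the cycle type of an element of G. Factoring f modulo the 37 such primes p <= 167 (skipping 3, 19, which divide the discriminant), each new pattern first appears at: mod 2: f = (x^6 + x + 1), pattern 6; mod 7: f = (x^3 + x^2 + 6x + 3)(x^3 + 6x^2 + 4), pattern 3+3; mod 17: f = (x^2 + 3x + 4)(x^2 + 4x + 14)(x^2 + 10x + 14), pattern 2+2+2; mod 37: f = (x + 3)(x + 24)(x + 27)(x + 29)(x + 32)(x + 33), pattern 1+1+1+1+1+1. No other pattern occurs in this range, so the set of observed cycle types is {6, 3+3, 2+2+2, 1+1+1+1+1+1}. The candidates containing elements of all these cycle types are C_6 (6T1) of order 6, D_6 (6T3) of order 12, C_3 x S_3 (6T5) of order 18, A_4 x C_2 (6T6) of order 24, S_3 x S_3 (6T9) of order 36, S_4 x C_2 (6T11) of order 48, (S_3 x S_3) : C_2 (6T13) of order 72, PGL(2,5) (6T14) of order 120, S_6 (6T16) of order 720; the others are excluded. The observed types are precisely the cycle types that occur in C_6 (6T1). Each of the other remaining candidates has further cycle types, and by the Chebotarev density theorem the matching factorization patterns would occur for a proportion of primes equal to their share of the group: D_6 (6T3) additionally contains elements of type 2+2+1+1 (3 of its 12 elements, about 25% of primes); C_3 x S_3 (6T5) additionally contains elements of type 3+1+1+1 (4 of its 18 elements, about 22% of primes); A_4 x C_2 (6T6) additionally contains elements of type 2+2+1+1, 2+1+1+1+1 (6 of its 24 elements, about 25% of primes); S_3 x S_3 (6T9) additionally contains elements of type 3+1+1+1, 2+2+1+1 (13 of its 36 elements, about 36% of primes); S_4 x C_2 (6T11) additionally contains elements of type 4+2, 4+1+1, 2+2+1+1, 2+1+1+1+1 (24 of its 48 elements, about 50% of primes); (S_3 x S_3) : C_2 (6T13) additionally contains elements of type 4+2, 3+2+1, 3+1+1+1, 2+2+1+1, 2+1+1+1+1 (49 of its 72 elements, about 68% of primes); PGL(2,5) (6T14) additionally contains elements of type 5+1, 4+1+1, 2+2+1+1 (69 of its 120 elements, about 58% of primes); S_6 (6T16) additionally contains elements of type 5+1, 4+2, 4+1+1, 3+2+1, 3+1+1+1, 2+2+1+1, 2+1+1+1+1 (544 of its 720 elements, about 76% of primes). None of the 37 primes tested shows any such pattern (for each of these groups the chance of that is below 10^-4), which rules them out. Hence G = C_6 (6T1), of order 6.

C_6 (also written C6)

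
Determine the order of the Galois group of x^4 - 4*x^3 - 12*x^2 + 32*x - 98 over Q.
8

The degree of the splitting field over Q equals the order of the Galois group, so first determine the group. The polynomial is an irreducible quartic over Q and its discriminant is -544195584, which is not a perfect square, so the Galois group is not contained in A_4. The resolvent cubic y^3 + 12*y^2 + 264*y + 5248 has exactly one rational root, so the Galois group is C_4 or D_4. The quartic remains irreducible over Q(sqrt(disc)), so the group is D_4. The Galois group D_4 (4T3) has order 8, so the splitting field has degree 8 over Q.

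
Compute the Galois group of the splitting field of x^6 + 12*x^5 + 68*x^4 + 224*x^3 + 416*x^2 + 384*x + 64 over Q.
A_4

The polynomial f is an irreducible sextic over Q, so G = Gal(f/Q) is one of the 16 transitive subgroups 6T1, ..., 6T16 of S_6. The discriminant of f is 164995463643136 = 12845056^2, a perfect square, so G is contained in A_6. The transitive groups of degree 6 contained in A_6 are: A_4 (6T4, order 12), S_4 (6T7, order 24), (C_3 x C_3) : C_4 (6T10, order 36), PSL(2,5) (6T12, order 60), A_6 (6T15, order 360). By Dedekind's theorem, for a prime p not dividing disc(f) the degrees of the irreducible factors of f mod p form the cycle type of an element of G. Factoring f modulo the 33 such primes p <= 149 (skipping 2, 7, which divide the discriminant), each new pattern first appears at: mod 3: f = (x^3 + x^2 + x + 2)(x^3 + 2x^2 + 2x + 2), pattern 3+3; mod 13: f = (x + 6)(x + 11)(x^2 + 4x + 9)(x^2 + 4x + 10), pattern 2+2+1+1. No other pattern occurs in this range, so the set of observed cycle types is {3+3, 2+2+1+1}. The candidates containing elements of all these cycle types are A_4 (6T4) of order 12, S_4 (6T7) of order 24, (C_3 x C_3) : C_4 (6T10) of order 36, PSL(2,5) (6T12) of order 60, A_6 (6T15) of order 360; the others are excluded. The observed types are precisely the cycle types that occur in A_4 (6T4) (apart from the identity). Each of the other remaining candidates has further cycle types, and by the Chebotarev density theorem the matching factorization patterns would occur for a proportion of primes equal to their share of the group: S_4 (6T7) additionally contains elements of type 4+2 (6 of its 24 elements, about 25% of primes); (C_3 x C_3) : C_4 (6T10) additionally contains elements of type 4+2, 3+1+1+1 (22 of its 36 elements, about 61% of primes); PSL(2,5) (6T12) additionally contains elements of type 5+1 (24 of its 60 elements, about 40% of primes); A_6 (6T15) additionally contains elements of type 5+1, 4+2, 3+1+1+1 (274 of its 360 elements, about 76% of primes). None of the 33 primes tested shows any such pattern (for each of these groups the chance of that is below 10^-4), which rules them out. Hence G = A_4 (6T4), of order 12.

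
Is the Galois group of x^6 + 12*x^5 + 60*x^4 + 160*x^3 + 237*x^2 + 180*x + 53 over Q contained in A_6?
No

The polynomial is irreducible of degree 6 over Q. Its discriminant is -419904, which is not a perfect square. A Galois group lies in the alternating group exactly when the discriminant is a square in Q, so the Galois group (A_4 x C_2) is not contained in A_6.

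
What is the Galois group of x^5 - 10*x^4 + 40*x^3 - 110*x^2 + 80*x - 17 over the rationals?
F_20 (also written F20)

The polynomial f is an irreducible quintic over Q, so G = Gal(f/Q) is a transitive subgroup of S_5: one of C_5 (5T1, order 5), D_5 (5T2, order 10), F_20 (5T3, order 20), A_5 (5T4, order 60) or S_5 (5T5, order 120). The discriminant of f is 425503125, which is not a perfect square, so G is not contained in A_5. The transitive groups of degree 5 not contained in A_5 are: F_20 (5T3, order 20), S_5 (5T5, order 120). By Dedekind's theorem, for a prime p not dividing disc(f) the degrees of the irreducible factors of f mod p form the cycle type of an element of G. Factoring f modulo the 18 such primes p <= 73 (skipping 3, 5, 41, which divide the discriminant), each new pattern first appears at: mod 2: f = (x + 1)(x^4 + x^3 + x^2 + x + 1), pattern 4+1; mod 11: f = (x^5 + x^4 + 7x^3 + 3x + 5), pattern 5; mod 19: f = (x + 11)(x^2 + 16)(x^2 + 17x + 8), pattern 2+2+1. No other pattern occurs in this range, so the set of observed cycle types is {4+1, 5, 2+2+1}. The candidates containing elements of all these cycle types are F_20 (5T3) of order 20, S_5 (5T5) of order 120; the others are excluded. The observed types are precisely the cycle types that occur in F_20 (5T3) (apart from the identity). Each of the other remaining candidates has further cycle types, and by the Chebotarev density theorem the matching factorization patterns would occur for a proportion of primes equal to their share of the group: S_5 (5T5) additionally contains elements of type 3+2, 3+1+1, 2+1+1+1 (50 of its 120 elements, about 42% of primes). None of the 18 primes tested shows any such pattern (for each of these groups the chance of that is below 10^-4), which rules them out. Hence G = F_20 (5T3), of order 20.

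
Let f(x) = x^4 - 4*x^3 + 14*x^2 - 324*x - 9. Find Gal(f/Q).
D_4, the dihedral group of order 8

The polynomial is an irreducible quartic over Q and its discriminant is -274487150592, which is not a perfect square, so the Galois group is not contained in A_4. The resolvent cubic y^3 - 14*y^2 + 1332*y - 105336 has exactly one rational root, so the Galois group is C_4 or D_4. The quartic remains irreducible over Q(sqrt(disc)), so the group is D_4.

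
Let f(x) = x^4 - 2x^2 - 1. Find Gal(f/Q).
D_4 (also written D4)

The polynomial is an irreducible quartic over Q and its discriminant is -1024, which is not a perfect square, so the Galois group is not contained in A_4. The resolvent cubic y^3 + 2*y^2 + 4*y + 8 has exactly one rational root, so the Galois group is C_4 or D_4. The quartic remains irreducible over Q(sqrt(disc)), so the group is D_4.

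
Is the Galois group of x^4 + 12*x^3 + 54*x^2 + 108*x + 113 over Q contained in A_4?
The polynomial is irreducible of degree 4 over Q. Its discriminant is 8388608, which is not a perfect square. A Galois group lies in the alternating group exactly when the discriminant is a square in Q, so the Galois group (D_4) is not contained in A_4.

No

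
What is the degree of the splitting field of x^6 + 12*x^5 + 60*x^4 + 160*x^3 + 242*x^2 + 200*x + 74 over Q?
The degree of the splitting field over Q equals the order of the Galois group, so first determine the group. The polynomial f is an irreducible sextic over Q, so G = Gal(f/Q) is one of the 16 transitive subgroups 6T1, ..., 6T16 of S_6. The discriminant of f is -2508800, which is not a perfect square, so G is not contained in A_6. The transitive groups of degree 6 not contained in A_6 are: C_6 (6T1, order 6), S_3 (6T2, order 6), D_6 (6T3, order 12), C_3 x S_3 (6T5, order 18), A_4 x C_2 (6T6, order 24), S_4 (6T8, order 24), S_3 x S_3 (6T9, order 36), S_4 x C_2 (6T11, order 48), (S_3 x S_3) : C_2 (6T13, order 72), PGL(2,5) (6T14, order 120), S_6 (6T16, order 720). By Dedekind's theorem, for a prime p not dividing disc(f) the degrees of the irreducible factors of f mod p form the cycle type of an element of G. Factoring f modulo the 17 such primes p <= 71 (skipping 2, 5, 7, which divide the discriminant), each new pattern first appears at: mod 3: f = (x^3 + x^2 + 2)(x^3 + 2x^2 + x + 1), pattern 3+3; mod 13: f = (x^6 + 12x^5 + 8x^4 + 4x^3 + 8x^2 + 5x + 9), pattern 6; mod 19: f = (x^2 + 4x + 9)(x^4 + 8x^3 + 12x + 4), pattern 4+2; mod 23: f = (x + 13)(x + 14)(x^4 + 8x^3 + 7x^2 + 10x + 9), pattern 4+1+1; mod 53: f = (x^2 + 4x + 49)(x^2 + 15x + 11)(x^2 + 46x + 20), pattern 2+2+2; mod 59: f = (x + 6)(x + 57)(x^2 + 9x + 5)(x^2 + 58x + 44), pattern 2+2+1+1; mod 71: f = (x + 10)(x + 13)(x + 62)(x + 65)(x^2 + 4x + 47), pattern 2+1+1+1+1. No other pattern occurs in this range, so the set of observed cycle types is {3+3, 6, 4+2, 4+1+1, 2+2+2, 2+2+1+1, 2+1+1+1+1}. The candidates containing elements of all these cycle types are S_4 x C_2 (6T11) of order 48, S_6 (6T16) of order 720; the others are excluded. The observed types are precisely the cycle types that occur in S_4 x C_2 (6T11) (apart from the identity). Each of the other remaining candidates has further cycle types, and by the Chebotarev density theorem the matching factorization patterns would occur for a proportion of primes equal to their share of the group: S_6 (6T16) additionally contains elements of type 5+1, 3+2+1, 3+1+1+1 (304 of its 720 elements, about 42% of primes). None of the 17 primes tested shows any such pattern (for each of these groups the chance of that is below 10^-4), which rules them out. Hence G = S_4 x C_2 (6T11), of order 48. The Galois group S_4 x C_2 (6T11) has order 48, so the splitting field has degree 48 over Q.

48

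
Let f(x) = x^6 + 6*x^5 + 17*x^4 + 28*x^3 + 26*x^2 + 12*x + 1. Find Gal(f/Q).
The polynomial f is an irreducible sextic over Q, so G = Gal(f/Q) is one of the 16 transitive subgroups 6T1, ..., 6T16 of S_6. The discriminant of f is 153664 = 392^2, a perfect square, so G is contained in A_6. The transitive groups of degree 6 contained in A_6 are: A_4 (6T4, order 12), S_4 (6T7, order 24), (C_3 x C_3) : C_4 (6T10, order 36), PSL(2,5) (6T12, order 60), A_6 (6T15, order 360). By Dedekind's theorem, for a prime p not dividing disc(f) the degrees of the irreducible factors of f mod p form the cycle type of an element of G. Factoring f modulo the 33 such primes p <= 149 (skipping 2, 7, which divide the discriminant), each new pattern first appears at: mod 3: f = (x^3 + x^2 + 2x + 1)(x^3 + 2x^2 + x + 1), pattern 3+3; mod 13: f = (x + 3)(x + 12)(x^2 + 2x + 9)(x^2 + 2x + 12), pattern 2+2+1+1. No other pattern occurs in this range, so the set of observed cycle types is {3+3, 2+2+1+1}. The candidates containing elements of all these cycle types are A_4 (6T4) of order 12, S_4 (6T7) of order 24, (C_3 x C_3) : C_4 (6T10) of order 36, PSL(2,5) (6T12) of order 60, A_6 (6T15) of order 360; the others are excluded. The observed types are precisely the cycle types that occur in A_4 (6T4) (apart from the identity). Each of the other remaining candidates has further cycle types, and by the Chebotarev density theorem the matching factorization patterns would occur for a proportion of primes equal to their share of the group: S_4 (6T7) additionally contains elements of type 4+2 (6 of its 24 elements, about 25% of primes); (C_3 x C_3) : C_4 (6T10) additionally contains elements of type 4+2, 3+1+1+1 (22 of its 36 elements, about 61% of primes); PSL(2,5) (6T12) additionally contains elements of type 5+1 (24 of its 60 elements, about 40% of primes); A_6 (6T15) additionally contains elements of type 5+1, 4+2, 3+1+1+1 (274 of its 360 elements, about 76% of primes). None of the 33 primes tested shows any such pattern (for each of these groups the chance of that is below 10^-4), which rules them out. Hence G = A_4 (6T4), of order 12.

A_4 (also written A4)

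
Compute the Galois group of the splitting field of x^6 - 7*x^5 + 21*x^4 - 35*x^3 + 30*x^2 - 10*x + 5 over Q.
6T10: (C_3 x C_3) : C_4

The polynomial f is an irreducible sextic over Q, so G = Gal(f/Q) is one of the 16 transitive subgroups 6T1, ..., 6T16 of S_6. The discriminant of f is 525625 = 725^2, a perfect square, so G is contained in A_6. The transitive groups of degree 6 contained in A_6 are: A_4 (6T4, order 12), S_4 (6T7, order 24), (C_3 x C_3) : C_4 (6T10, order 36), PSL(2,5) (6T12, order 60), A_6 (6T15, order 360). By Dedekind's theorem, for a prime p not dividing disc(f) the degrees of the irreducible factors of f mod p form the cycle type of an element of G. Factoring f modulo the 19 such primes p <= 73 (skipping 5, 29, which divide the discriminant), each new pattern first appears at: mod 2: f = (x^2 + x + 1)(x^4 + x + 1), pattern 4+2; mod 11: f = (x^3 + 2x + 9)(x^3 + 4x^2 + 8x + 3), pattern 3+3; mod 19: f = (x + 6)(x + 7)(x^2 + 5x + 12)(x^2 + 13x + 10), pattern 2+2+1+1; mod 61: f = (x + 18)(x + 25)(x + 32)(x^3 + 40x^2 + 14x + 47), pattern 3+1+1+1. No other pattern occurs in this range, so the set of observed cycle types is {4+2, 3+3, 2+2+1+1, 3+1+1+1}. The candidates containing elements of all these cycle types are (C_3 x C_3) : C_4 (6T10) of order 36, A_6 (6T15) of order 360; the others are excluded. The observed types are precisely the cycle types that occur in (C_3 x C_3) : C_4 (6T10) (apart from the identity). Each of the other remaining candidates has further cycle types, and by the Chebotarev density theorem the matching factorization patterns would occur for a proportion of primes equal to their share of the group: A_6 (6T15) additionally contains elements of type 5+1 (144 of its 360 elements, about 40% of primes). None of the 19 primes tested shows any such pattern (for each of these groups the chance of that is below 10^-4), which rules them out. Hence G = (C_3 x C_3) : C_4 (6T10), of order 36.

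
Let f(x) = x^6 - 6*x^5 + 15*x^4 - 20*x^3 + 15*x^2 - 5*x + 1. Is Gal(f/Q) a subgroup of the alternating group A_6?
The polynomial is irreducible of degree 6 over Q. Its discriminant is -43531, which is not a perfect square. A Galois group lies in the alternating group exactly when the discriminant is a square in Q, so the Galois group (S_6) is not contained in A_6.

No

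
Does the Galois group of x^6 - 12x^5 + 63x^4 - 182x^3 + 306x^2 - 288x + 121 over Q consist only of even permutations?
No

The polynomial is irreducible of degree 6 over Q. Its discriminant is -16003008, which is not a perfect square. A Galois group lies in the alternating group exactly when the discriminant is a square in Q, so the Galois group (PGL(2,5)) is not contained in A_6.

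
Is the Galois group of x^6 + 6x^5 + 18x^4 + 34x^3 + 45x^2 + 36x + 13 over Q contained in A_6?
No

The polynomial is irreducible of degree 6 over Q. Its discriminant is -16003008, which is not a perfect square. A Galois group lies in the alternating group exactly when the discriminant is a square in Q, so the Galois group (PGL(2,5)) is not contained in A_6.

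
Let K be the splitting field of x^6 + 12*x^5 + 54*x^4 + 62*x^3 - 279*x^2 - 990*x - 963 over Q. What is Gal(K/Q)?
A_4, A_4 acting on 6 points

The polynomial f is an irreducible sextic over Q, so G = Gal(f/Q) is one of the 16 transitive subgroups 6T1, ..., 6T16 of S_6. The discriminant of f is 1323222688272384 = 36376128^2, a perfect square, so G is contained in A_6. The transitive groups of degree 6 contained in A_6 are: A_4 (6T4, order 12), S_4 (6T7, order 24), (C_3 x C_3) : C_4 (6T10, order 36), PSL(2,5) (6T12, order 60), A_6 (6T15, order 360). By Dedekind's theorem, for a prime p not dividing disc(f) the degrees of the irreducible factors of f mod p form the cycle type of an element of G. Factoring f modulo the 33 such primes p <= 149 (skipping 2, 3, which divide the discriminant), each new pattern first appears at: mod 5: f = (x^3 + 3x^2 + 4x + 3)(x^3 + 4x^2 + 3x + 4), pattern 3+3; mod 17: f = (x + 2)(x + 11)(x^2 + x + 7)(x^2 + 15x + 6), pattern 2+2+1+1; mod 71: f = (x + 36)(x + 38)(x + 49)(x + 50)(x + 58)(x + 65), pattern 1+1+1+1+1+1. No other pattern occurs in this range, so the set of observed cycle types is {3+3, 2+2+1+1, 1+1+1+1+1+1}. The candidates containing elements of all these cycle types are A_4 (6T4) of order 12, S_4 (6T7) of order 24, (C_3 x C_3) : C_4 (6T10) of order 36, PSL(2,5) (6T12) of order 60, A_6 (6T15) of order 360; the others are excluded. The observed types are precisely the cycle types that occur in A_4 (6T4). Each of the other remaining candidates has further cycle types, and by the Chebotarev density theorem the matching factorization patterns would occur for a proportion of primes equal to their share of the group: S_4 (6T7) additionally contains elements of type 4+2 (6 of its 24 elements, about 25% of primes); (C_3 x C_3) : C_4 (6T10) additionally contains elements of type 4+2, 3+1+1+1 (22 of its 36 elements, about 61% of primes); PSL(2,5) (6T12) additionally contains elements of type 5+1 (24 of its 60 elements, about 40% of primes); A_6 (6T15) additionally contains elements of type 5+1, 4+2, 3+1+1+1 (274 of its 360 elements, about 76% of primes). None of the 33 primes tested shows any such pattern (for each of these groups the chance of that is below 10^-4), which rules them out. Hence G = A_4 (6T4), of order 12.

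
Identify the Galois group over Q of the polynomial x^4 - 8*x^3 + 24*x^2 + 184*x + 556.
The polynomial is an irreducible quartic over Q and its discriminant is 176319369216 = 419904^2, a perfect square, so the Galois group is contained in A_4. The resolvent cubic y^3 - 24*y^2 - 3696*y - 16064 is irreducible over Q. An irreducible resolvent with square discriminant gives A_4.

A_4 (also written A4)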